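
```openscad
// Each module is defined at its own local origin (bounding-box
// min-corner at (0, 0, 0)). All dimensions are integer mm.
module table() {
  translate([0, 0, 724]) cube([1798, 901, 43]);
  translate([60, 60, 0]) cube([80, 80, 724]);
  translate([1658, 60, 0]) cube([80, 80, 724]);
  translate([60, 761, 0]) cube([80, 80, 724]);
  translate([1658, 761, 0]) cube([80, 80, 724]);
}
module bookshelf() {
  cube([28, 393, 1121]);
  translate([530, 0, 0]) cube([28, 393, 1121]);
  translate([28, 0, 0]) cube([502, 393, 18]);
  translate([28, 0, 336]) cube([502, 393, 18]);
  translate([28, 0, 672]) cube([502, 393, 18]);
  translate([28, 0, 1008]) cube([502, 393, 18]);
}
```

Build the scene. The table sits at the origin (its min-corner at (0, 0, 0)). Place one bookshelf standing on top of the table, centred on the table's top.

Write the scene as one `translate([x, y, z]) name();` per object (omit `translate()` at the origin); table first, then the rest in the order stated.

table();
translate([620, 254, 767]) bookshelf();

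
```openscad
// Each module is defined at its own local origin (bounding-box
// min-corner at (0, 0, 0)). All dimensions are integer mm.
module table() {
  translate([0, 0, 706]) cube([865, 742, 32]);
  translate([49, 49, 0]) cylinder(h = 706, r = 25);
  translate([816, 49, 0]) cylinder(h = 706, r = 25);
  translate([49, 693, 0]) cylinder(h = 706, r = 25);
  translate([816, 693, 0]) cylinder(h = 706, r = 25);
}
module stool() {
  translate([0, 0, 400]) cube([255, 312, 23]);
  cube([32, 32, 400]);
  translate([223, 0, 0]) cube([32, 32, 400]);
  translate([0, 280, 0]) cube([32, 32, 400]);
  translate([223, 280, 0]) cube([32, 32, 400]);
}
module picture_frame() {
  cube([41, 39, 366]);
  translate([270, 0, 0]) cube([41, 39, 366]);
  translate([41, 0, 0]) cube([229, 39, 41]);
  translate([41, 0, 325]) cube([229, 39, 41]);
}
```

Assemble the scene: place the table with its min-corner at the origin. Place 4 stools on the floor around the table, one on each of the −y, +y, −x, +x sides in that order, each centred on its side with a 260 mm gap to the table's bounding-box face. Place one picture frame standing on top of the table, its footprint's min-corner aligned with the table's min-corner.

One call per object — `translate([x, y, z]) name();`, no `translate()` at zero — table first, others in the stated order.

table();
translate([305, -572, 0]) stool();
translate([305, 1002, 0]) stool();
translate([-515, 215, 0]) stool();
translate([1125, 215, 0]) stool();
translate([0, 0, 738]) picture_frame();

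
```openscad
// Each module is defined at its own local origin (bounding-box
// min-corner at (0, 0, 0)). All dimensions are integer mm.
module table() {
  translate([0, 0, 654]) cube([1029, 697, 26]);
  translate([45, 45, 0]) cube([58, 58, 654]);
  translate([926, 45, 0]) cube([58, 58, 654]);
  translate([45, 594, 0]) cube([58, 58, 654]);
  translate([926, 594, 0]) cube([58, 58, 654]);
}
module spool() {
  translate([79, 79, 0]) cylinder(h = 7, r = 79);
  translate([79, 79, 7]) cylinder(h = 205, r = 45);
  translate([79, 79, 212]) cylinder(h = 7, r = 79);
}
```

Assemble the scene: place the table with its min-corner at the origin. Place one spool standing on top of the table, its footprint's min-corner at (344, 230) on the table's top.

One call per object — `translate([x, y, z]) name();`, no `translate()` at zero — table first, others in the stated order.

table();
translate([344, 230, 680]) spool();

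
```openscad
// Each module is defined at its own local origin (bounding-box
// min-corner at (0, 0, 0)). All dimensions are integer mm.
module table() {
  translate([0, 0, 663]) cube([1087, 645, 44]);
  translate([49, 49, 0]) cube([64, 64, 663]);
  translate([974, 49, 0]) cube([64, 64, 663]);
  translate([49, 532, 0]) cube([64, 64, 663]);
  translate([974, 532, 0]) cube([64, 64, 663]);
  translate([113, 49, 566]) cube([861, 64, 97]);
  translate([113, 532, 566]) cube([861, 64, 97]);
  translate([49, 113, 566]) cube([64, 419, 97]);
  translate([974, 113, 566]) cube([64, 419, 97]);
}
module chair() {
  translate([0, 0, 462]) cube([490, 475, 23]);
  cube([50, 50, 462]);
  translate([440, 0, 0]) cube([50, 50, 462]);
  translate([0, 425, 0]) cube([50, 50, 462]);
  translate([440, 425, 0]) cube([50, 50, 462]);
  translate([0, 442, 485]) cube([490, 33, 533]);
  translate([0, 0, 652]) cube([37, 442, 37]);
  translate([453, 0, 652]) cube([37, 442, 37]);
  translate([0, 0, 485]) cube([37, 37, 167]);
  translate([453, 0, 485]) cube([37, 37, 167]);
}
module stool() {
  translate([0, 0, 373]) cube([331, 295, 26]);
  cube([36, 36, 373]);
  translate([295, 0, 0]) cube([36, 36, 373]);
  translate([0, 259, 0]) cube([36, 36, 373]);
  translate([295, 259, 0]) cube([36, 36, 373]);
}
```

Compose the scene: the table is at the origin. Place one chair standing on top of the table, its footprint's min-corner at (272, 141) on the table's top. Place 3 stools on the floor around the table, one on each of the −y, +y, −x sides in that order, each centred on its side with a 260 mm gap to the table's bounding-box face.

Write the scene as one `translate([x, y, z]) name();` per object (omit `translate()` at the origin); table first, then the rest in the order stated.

table();
translate([272, 141, 707]) chair();
translate([378, -555, 0]) stool();
translate([378, 905, 0]) stool();
translate([-591, 175, 0]) stool();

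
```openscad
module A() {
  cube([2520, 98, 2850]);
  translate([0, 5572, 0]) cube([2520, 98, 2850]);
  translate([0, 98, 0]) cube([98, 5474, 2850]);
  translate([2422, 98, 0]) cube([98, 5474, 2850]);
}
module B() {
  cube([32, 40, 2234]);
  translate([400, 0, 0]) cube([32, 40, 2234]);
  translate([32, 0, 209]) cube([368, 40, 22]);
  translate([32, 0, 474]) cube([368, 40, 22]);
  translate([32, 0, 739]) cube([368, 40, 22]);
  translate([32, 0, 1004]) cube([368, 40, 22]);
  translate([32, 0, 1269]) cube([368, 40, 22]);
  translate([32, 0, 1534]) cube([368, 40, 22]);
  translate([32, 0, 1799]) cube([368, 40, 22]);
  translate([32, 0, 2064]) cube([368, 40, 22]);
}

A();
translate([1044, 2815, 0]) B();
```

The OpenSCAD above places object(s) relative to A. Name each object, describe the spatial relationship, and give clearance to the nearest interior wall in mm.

A is a house frame. B is a ladder. The ladder sits inside the house frame, centred. The clearance to the nearest interior wall is 946 mm.

Clearances: x = 946, y = 2717; minimum 946 mm.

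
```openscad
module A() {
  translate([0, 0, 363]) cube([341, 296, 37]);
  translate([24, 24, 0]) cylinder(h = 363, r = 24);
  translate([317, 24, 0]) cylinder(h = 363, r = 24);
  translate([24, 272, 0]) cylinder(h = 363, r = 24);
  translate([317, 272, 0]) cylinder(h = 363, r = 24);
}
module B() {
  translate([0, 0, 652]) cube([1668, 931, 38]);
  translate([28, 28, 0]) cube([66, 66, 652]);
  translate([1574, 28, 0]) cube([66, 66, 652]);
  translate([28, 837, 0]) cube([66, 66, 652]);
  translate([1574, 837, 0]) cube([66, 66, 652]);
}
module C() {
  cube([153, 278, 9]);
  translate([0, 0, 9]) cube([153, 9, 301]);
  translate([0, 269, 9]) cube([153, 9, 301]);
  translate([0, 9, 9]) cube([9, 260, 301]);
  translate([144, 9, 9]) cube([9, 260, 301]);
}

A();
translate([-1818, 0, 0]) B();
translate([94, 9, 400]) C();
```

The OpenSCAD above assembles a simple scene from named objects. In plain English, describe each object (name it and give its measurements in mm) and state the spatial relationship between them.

A is a four-legged stool. The seat is a 341×296×37 mm slab whose top surface is at z = 400 mm; four round legs, each 48 mm in diameter, run from the floor (z = 0) to the underside of the seat, each leg's axis is inset half a diameter from the nearest pair of seat edges (so the leg's bounding box is flush with the corner).

B is a table with a 1668×931 mm rectangular top, 38 mm thick, top surface at z = 690 mm, supported by four 66×66 mm square legs, each inset 28 mm from the nearest pair of top edges, running from the floor.

C is an open-topped rectangular box: outside dimensions 153×278×310 mm, with a uniform wall and base thickness of 9 mm. The base is a full 153×278 slab on the floor; four walls sit on top of the base. The front and back walls (the −y and +y sides) span the full width; the two side walls fit between them.

The table is on the floor beside the stool on its −x side. The open box is on top of the stool, centred.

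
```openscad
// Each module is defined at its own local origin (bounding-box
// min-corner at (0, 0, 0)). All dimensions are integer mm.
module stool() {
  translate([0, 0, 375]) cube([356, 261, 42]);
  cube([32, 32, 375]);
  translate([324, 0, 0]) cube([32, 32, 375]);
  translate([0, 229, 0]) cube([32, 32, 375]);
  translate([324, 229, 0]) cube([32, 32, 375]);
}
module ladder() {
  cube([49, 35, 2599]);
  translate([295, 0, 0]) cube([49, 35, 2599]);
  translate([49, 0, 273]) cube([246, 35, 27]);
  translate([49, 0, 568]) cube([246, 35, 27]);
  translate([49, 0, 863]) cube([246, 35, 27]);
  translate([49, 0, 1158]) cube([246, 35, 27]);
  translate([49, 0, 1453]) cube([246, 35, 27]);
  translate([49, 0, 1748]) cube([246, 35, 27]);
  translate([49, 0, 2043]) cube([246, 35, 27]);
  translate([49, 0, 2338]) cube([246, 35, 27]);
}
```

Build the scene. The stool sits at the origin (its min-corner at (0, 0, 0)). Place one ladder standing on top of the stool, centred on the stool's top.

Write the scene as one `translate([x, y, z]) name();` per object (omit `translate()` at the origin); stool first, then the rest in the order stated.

stool();
translate([6, 113, 417]) ladder();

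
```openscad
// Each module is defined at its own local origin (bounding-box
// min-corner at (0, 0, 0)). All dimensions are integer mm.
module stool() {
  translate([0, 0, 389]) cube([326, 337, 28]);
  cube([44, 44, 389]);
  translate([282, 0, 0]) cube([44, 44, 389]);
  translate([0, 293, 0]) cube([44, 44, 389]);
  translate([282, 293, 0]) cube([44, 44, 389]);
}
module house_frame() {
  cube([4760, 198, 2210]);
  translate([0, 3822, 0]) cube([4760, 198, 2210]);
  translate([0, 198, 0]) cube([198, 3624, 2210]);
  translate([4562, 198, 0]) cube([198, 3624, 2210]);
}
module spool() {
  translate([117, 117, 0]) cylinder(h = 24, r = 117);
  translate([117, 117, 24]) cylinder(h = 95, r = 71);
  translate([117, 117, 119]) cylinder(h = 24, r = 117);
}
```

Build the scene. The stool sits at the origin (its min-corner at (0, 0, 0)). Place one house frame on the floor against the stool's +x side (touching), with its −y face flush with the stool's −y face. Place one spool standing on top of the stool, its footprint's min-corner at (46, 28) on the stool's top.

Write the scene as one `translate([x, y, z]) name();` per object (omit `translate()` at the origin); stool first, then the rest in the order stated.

stool();
translate([326, 0, 0]) house_frame();
translate([46, 28, 417]) spool();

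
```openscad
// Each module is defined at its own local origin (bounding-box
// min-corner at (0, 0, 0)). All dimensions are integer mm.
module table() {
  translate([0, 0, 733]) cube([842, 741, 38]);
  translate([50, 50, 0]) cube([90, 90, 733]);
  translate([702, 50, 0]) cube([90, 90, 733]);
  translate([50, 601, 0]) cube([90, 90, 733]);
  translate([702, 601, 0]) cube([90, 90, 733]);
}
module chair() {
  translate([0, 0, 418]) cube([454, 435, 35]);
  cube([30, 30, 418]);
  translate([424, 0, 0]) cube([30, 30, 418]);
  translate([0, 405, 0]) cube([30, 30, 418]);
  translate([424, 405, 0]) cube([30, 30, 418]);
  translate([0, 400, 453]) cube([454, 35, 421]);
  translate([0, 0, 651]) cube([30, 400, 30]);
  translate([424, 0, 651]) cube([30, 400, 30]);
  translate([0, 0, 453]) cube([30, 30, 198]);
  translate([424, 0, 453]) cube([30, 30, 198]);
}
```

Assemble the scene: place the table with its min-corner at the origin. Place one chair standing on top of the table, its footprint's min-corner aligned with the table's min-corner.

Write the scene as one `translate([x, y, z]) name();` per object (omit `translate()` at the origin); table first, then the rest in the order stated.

table();
translate([0, 0, 771]) chair();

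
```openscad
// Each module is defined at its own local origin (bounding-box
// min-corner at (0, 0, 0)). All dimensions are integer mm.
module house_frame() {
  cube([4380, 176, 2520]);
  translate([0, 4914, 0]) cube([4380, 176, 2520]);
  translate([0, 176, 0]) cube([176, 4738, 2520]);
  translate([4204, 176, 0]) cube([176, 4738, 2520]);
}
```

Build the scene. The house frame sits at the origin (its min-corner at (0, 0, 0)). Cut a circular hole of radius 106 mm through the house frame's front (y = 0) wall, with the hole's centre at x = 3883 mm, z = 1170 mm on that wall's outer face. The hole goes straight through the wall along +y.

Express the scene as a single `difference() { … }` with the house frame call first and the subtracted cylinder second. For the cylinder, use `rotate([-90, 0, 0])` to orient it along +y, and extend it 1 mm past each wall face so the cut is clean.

difference() {
  house_frame();
  translate([3883, -1, 1170]) rotate([-90, 0, 0]) cylinder(h = 178, r = 106);
}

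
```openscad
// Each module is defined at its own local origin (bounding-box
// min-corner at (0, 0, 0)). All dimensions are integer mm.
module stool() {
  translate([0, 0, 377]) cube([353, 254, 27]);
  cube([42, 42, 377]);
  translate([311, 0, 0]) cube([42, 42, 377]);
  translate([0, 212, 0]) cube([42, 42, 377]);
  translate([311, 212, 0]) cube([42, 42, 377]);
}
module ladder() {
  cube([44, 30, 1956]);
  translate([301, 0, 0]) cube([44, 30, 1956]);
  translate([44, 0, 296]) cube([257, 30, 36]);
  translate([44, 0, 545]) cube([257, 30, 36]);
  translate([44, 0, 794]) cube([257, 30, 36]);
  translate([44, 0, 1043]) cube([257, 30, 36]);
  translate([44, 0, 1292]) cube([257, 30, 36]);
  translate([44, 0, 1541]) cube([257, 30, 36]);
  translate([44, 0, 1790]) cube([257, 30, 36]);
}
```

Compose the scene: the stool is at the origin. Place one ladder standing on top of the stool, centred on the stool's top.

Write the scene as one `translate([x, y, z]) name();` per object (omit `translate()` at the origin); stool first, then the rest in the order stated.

stool();
translate([4, 112, 404]) ladder();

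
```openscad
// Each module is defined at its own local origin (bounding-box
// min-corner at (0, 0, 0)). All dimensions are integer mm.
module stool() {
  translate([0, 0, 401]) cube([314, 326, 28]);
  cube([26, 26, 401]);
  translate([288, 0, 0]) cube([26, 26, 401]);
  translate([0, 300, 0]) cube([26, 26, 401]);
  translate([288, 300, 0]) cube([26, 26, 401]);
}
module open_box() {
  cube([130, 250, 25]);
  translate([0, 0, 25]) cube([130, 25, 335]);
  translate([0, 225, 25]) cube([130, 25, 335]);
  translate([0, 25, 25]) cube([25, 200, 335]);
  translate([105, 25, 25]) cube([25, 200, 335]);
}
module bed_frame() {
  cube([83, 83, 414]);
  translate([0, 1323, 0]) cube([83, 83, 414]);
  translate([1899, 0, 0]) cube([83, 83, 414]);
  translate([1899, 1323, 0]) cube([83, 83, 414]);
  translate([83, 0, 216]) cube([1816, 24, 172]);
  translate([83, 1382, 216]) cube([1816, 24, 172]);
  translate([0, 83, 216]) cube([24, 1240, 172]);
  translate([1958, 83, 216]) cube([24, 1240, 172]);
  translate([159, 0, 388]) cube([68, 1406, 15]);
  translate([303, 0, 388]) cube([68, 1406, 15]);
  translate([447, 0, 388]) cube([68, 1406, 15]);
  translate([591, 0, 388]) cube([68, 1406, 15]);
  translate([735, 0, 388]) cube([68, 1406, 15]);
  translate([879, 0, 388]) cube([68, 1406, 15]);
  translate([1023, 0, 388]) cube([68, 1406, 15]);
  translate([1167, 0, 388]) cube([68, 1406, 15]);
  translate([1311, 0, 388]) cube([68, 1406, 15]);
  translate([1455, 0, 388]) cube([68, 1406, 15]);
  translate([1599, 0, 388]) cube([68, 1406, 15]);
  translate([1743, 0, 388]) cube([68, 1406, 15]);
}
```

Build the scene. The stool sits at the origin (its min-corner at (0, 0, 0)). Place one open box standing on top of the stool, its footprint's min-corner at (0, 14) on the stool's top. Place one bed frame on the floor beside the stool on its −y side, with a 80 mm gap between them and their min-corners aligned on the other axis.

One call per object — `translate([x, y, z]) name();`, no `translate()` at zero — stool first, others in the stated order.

stool();
translate([0, 14, 429]) open_box();
translate([0, -1486, 0]) bed_frame();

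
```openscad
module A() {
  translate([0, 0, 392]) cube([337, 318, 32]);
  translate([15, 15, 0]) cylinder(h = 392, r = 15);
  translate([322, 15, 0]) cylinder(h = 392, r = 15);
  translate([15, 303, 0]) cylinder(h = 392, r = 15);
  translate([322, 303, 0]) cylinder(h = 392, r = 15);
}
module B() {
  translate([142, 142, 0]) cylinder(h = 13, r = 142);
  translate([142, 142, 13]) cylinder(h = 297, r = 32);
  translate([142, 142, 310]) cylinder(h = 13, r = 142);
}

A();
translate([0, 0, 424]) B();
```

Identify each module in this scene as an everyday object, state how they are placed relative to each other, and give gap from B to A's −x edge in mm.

The spool's min-x is at 0; the stool's min-x is 0; gap = 0 mm.

A is a stool. B is a spool. The spool is on top of the stool. The gap from the spool to the stool's −x edge is 0 mm.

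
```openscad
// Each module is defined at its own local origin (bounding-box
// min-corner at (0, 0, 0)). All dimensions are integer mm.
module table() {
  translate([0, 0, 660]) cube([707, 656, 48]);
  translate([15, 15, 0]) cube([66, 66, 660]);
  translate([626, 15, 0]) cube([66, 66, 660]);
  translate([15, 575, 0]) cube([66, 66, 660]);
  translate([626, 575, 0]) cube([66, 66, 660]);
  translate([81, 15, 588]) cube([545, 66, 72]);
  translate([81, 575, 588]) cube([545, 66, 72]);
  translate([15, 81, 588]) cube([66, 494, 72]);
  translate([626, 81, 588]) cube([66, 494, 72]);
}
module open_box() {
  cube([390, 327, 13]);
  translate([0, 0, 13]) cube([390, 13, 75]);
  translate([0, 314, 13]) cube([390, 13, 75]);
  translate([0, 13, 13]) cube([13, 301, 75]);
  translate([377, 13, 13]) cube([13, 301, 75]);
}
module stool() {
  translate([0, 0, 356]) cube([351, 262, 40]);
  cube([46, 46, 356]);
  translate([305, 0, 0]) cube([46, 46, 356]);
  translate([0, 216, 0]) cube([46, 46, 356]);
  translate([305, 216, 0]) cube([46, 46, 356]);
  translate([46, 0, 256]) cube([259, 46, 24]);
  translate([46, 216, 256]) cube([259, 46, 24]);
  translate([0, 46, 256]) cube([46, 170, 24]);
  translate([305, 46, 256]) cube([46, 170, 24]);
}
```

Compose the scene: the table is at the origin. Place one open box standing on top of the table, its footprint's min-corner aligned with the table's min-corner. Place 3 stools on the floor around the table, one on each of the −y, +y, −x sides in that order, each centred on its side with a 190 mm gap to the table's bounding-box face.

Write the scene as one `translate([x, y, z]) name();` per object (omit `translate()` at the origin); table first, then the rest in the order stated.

table();
translate([0, 0, 708]) open_box();
translate([178, -452, 0]) stool();
translate([178, 846, 0]) stool();
translate([-541, 197, 0]) stool();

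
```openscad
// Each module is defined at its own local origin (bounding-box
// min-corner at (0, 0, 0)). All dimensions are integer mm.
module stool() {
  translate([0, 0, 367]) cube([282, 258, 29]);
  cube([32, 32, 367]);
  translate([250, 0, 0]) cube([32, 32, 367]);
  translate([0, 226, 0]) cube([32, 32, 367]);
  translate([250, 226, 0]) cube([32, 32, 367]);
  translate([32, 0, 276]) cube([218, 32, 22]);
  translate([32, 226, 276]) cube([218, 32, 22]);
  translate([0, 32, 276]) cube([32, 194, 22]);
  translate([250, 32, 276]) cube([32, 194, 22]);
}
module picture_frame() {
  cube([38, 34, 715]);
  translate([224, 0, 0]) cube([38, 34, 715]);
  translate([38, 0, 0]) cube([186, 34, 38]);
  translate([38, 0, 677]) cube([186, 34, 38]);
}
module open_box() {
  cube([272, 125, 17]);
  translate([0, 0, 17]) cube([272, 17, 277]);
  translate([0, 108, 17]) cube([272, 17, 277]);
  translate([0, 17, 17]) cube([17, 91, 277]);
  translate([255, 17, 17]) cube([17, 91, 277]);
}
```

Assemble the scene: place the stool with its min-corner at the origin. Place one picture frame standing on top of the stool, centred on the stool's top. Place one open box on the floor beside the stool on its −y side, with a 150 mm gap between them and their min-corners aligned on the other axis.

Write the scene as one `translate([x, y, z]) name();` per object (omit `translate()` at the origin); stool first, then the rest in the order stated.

stool();
translate([10, 112, 396]) picture_frame();
translate([0, -275, 0]) open_box();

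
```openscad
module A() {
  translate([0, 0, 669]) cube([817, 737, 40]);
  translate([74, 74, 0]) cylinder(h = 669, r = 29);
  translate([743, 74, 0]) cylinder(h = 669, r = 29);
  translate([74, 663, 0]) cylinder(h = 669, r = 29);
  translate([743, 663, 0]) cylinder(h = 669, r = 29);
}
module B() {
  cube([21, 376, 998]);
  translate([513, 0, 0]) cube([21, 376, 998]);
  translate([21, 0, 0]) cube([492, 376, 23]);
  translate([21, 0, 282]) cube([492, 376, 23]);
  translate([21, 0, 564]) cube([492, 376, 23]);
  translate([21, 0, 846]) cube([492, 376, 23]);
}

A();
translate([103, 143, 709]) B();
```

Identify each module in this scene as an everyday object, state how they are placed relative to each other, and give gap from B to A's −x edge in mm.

The bookshelf's min-x is at 103; the table's min-x is 0; gap = 103 mm.

A is a table. B is a bookshelf. The bookshelf is on top of the table. The gap from the bookshelf to the table's −x edge is 103 mm.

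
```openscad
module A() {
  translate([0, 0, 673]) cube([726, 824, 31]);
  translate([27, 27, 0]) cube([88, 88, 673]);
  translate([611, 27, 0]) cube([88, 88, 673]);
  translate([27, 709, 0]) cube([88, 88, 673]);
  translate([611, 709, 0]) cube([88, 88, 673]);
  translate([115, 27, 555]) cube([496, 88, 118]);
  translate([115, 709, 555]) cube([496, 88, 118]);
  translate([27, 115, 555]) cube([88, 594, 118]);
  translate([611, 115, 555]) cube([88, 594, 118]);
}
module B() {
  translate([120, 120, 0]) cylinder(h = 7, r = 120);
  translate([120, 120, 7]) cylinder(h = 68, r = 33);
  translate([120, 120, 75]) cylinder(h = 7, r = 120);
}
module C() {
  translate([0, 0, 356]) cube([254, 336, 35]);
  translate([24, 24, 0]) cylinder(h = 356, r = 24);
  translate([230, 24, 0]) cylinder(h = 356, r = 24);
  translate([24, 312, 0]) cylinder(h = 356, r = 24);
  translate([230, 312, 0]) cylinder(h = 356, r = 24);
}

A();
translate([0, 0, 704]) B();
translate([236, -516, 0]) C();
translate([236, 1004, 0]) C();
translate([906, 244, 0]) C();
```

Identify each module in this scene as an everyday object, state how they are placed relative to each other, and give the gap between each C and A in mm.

Each stool's nearest face is 180 mm from the table's bounding box.

A is a table. B is a spool. C is a stool. The spool is on top of the table. Three stools sit around the table at the −y, +y, +x sides. The gap between each stool and the table is 180 mm.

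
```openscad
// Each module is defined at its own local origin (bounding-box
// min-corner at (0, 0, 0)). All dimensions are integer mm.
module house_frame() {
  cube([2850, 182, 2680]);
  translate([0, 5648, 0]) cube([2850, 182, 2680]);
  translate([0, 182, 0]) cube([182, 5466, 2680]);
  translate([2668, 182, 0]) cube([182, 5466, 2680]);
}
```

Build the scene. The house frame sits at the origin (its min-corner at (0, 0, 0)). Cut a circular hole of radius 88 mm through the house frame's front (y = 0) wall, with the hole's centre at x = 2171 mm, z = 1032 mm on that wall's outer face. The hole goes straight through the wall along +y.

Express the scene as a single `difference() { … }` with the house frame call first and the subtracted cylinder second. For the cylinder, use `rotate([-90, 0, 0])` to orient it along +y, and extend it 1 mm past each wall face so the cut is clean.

difference() {
  house_frame();
  translate([2171, -1, 1032]) rotate([-90, 0, 0]) cylinder(h = 184, r = 88);
}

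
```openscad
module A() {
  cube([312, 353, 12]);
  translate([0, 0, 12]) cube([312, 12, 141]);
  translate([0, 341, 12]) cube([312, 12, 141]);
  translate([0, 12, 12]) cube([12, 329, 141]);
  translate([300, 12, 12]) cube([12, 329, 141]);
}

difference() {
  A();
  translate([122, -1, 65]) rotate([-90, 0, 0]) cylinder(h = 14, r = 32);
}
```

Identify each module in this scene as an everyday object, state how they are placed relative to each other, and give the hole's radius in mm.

The subtracted cylinder has r = 32 mm.

A is an open box. The open box has a circular hole through its front wall. The hole's radius is 32 mm.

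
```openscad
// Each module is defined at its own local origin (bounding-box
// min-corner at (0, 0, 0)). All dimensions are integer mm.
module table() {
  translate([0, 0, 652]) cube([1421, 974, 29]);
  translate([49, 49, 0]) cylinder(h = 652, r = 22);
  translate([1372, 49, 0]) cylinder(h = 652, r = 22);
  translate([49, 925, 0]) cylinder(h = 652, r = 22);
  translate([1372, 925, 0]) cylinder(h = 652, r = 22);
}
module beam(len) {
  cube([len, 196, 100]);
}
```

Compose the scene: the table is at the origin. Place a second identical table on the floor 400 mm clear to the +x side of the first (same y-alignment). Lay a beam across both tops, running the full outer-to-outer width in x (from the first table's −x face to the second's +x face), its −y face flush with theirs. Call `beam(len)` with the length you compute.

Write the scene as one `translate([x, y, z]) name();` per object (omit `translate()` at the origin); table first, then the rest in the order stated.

table();
translate([1821, 0, 0]) table();
translate([0, 0, 681]) beam(3242);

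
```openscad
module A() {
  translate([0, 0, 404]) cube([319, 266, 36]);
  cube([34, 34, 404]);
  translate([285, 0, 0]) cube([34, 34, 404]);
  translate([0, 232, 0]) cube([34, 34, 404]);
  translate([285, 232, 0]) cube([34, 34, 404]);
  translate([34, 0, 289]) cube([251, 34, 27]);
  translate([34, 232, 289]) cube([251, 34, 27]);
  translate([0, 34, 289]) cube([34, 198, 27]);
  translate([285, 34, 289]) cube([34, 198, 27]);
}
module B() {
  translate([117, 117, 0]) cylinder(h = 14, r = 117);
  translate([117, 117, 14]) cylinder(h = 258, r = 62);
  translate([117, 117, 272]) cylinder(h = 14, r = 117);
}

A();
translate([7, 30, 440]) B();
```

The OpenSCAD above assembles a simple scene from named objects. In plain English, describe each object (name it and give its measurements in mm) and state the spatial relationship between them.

A is a four-legged stool. The seat is 319×266 mm, 36 mm thick, top at z = 440 mm. It stands on four square legs, each 34×34 mm in cross-section, from z = 0 to the seat underside, each flush with a corner of the seat. Four stretchers, 34 mm wide and 27 mm tall, connect adjacent legs with their undersides at z = 289 mm, each running between the inner faces of the legs it joins and aligned with the legs' outer faces on the other axis.

B is a spool: two coaxial disc flanges of radius 117 mm and thickness 14 mm, joined by a core cylinder of radius 62 mm and height 258 mm. The lower flange rests on z = 0 and the three cylinders share a vertical axis.

The spool is on top of the stool.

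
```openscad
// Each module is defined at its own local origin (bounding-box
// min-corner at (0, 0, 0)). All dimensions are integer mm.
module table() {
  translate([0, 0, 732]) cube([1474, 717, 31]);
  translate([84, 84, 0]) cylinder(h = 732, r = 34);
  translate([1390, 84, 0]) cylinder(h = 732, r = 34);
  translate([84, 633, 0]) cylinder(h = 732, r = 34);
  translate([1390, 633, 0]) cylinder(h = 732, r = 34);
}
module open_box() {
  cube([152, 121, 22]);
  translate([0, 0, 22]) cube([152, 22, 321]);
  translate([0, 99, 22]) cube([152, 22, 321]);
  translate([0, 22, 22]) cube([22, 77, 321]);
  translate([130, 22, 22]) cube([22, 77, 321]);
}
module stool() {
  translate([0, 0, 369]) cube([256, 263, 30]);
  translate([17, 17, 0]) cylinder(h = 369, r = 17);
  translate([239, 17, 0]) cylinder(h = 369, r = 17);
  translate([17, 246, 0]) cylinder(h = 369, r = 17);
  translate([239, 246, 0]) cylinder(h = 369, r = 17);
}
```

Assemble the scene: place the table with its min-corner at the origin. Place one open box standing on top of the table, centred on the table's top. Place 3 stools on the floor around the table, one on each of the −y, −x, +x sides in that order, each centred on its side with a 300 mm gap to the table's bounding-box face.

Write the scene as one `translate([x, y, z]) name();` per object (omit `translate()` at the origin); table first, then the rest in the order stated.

table();
translate([661, 298, 763]) open_box();
translate([609, -563, 0]) stool();
translate([-556, 227, 0]) stool();
translate([1774, 227, 0]) stool();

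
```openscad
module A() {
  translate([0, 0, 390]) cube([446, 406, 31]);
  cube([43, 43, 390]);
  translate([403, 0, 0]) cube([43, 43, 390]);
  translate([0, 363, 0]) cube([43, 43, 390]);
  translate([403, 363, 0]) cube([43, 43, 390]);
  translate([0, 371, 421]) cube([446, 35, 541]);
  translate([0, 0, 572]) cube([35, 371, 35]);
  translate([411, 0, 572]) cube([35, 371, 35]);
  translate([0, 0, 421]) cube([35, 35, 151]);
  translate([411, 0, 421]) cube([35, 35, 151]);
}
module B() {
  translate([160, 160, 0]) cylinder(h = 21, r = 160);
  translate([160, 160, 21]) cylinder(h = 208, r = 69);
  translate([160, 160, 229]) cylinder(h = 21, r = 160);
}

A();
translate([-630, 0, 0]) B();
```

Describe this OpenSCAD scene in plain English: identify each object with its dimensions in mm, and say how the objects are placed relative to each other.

A is a chair. The seat is a 446×406×31 mm slab with its top at z = 421 mm, on four 43×43 mm corner legs (flush with the seat edges, standing on z = 0). A flat backrest 35 mm thick, 541 mm tall, spans the full seat width and rises from the seat top along its +y edge, rear face flush with the rear of the seat. Two armrests of 35×35 mm section run along each side from the seat's front edge to the front of the backrest, top faces 186 mm above the seat top and outer faces flush with the seat's x-edges; a 35×35 mm post under the front of each armrest stands on the seat at the front corner.

B is a spool: two coaxial disc flanges of radius 160 mm and thickness 21 mm, joined by a core cylinder of radius 69 mm and height 208 mm. The lower flange rests on z = 0 and the three cylinders share a vertical axis.

The spool is on the floor beside the chair on its −x side.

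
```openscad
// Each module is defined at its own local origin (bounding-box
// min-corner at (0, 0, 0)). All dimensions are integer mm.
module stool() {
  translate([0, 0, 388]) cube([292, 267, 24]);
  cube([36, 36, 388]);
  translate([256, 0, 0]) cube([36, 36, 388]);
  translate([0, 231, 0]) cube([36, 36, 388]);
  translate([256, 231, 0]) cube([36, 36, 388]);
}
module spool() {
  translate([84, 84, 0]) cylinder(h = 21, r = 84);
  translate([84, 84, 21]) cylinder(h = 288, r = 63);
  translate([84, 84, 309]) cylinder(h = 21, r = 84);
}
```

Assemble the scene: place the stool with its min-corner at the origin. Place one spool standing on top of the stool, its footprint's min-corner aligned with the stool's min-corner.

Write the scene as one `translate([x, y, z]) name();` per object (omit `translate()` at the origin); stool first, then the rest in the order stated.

stool();
translate([0, 0, 412]) spool();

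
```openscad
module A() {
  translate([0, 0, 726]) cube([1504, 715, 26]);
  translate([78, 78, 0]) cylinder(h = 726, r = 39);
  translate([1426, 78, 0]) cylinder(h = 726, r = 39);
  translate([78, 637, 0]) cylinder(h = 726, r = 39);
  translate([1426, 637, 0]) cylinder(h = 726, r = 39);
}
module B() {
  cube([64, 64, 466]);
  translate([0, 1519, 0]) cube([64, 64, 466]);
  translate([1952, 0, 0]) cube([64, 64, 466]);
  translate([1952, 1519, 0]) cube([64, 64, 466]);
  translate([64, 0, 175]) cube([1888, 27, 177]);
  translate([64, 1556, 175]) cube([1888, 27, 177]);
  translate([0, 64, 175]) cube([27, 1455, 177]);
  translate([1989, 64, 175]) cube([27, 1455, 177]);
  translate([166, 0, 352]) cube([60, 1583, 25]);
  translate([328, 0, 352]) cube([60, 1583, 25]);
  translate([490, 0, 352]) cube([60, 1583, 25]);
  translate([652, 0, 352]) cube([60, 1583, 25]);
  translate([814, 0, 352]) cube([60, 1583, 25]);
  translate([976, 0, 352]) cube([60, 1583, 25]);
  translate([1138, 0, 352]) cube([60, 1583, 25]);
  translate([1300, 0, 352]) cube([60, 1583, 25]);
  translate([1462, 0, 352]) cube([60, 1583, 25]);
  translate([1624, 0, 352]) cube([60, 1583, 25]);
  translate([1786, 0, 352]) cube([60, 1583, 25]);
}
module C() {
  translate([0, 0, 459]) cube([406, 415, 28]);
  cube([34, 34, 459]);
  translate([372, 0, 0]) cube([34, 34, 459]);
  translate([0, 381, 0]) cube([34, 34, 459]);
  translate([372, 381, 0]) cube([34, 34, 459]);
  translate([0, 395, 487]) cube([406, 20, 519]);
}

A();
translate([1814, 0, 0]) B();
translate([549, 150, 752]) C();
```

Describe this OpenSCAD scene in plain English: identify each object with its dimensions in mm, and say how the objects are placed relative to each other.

A is a rectangular dining table. The top is 1504×715×26 mm with its upper surface at z = 752 mm. It stands on four round legs of 78 mm diameter, each leg's bounding box inset 39 mm from the nearest pair of top edges, running from the floor to the underside of the top.

B is a bed frame 2016 mm long (x) by 1583 mm wide (y). Four 64×64 mm corner posts, 466 mm tall, at the corners of the footprint. Four rails of 27 mm thickness and 177 mm height run between adjacent posts with their undersides at z = 175 mm, their outer faces flush with the outside of the frame (the two x-running rails run between the posts' inner faces; the two y-running rails run between the posts' inner faces). 11 slats, each 60 mm wide (x) and 25 mm thick, lie across the top of the two x-running rails, running the full 1583 mm width of the frame in y; the slats are evenly spaced along x between the inner faces of the end posts with equal gaps (rounded down to the nearest mm) at the −x end and between each pair — any rounding remainder accumulates at the +x end.

C is a chair: 406×415 mm seat, 28 mm thick, top at z = 487 mm, on four 34 mm square corner legs flush with the seat edges. A 20 mm thick backrest slab spans the full seat width, extending 519 mm above the seat top, its back face flush with the seat's +y edge.

The bed frame is on the floor beside the table on its +x side. The chair is on top of the table, centred.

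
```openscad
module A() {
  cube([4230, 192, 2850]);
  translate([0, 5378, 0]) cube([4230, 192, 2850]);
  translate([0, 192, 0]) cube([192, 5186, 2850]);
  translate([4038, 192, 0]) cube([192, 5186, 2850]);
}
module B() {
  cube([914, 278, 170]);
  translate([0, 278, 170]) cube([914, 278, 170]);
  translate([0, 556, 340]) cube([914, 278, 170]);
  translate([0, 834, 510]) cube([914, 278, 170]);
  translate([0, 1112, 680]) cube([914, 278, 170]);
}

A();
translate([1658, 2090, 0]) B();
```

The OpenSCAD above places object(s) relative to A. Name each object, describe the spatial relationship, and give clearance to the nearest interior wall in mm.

A is a house frame. B is a staircase. The staircase sits inside the house frame, centred. The clearance to the nearest interior wall is 1466 mm.

Clearances: x = 1466, y = 1898; minimum 1466 mm.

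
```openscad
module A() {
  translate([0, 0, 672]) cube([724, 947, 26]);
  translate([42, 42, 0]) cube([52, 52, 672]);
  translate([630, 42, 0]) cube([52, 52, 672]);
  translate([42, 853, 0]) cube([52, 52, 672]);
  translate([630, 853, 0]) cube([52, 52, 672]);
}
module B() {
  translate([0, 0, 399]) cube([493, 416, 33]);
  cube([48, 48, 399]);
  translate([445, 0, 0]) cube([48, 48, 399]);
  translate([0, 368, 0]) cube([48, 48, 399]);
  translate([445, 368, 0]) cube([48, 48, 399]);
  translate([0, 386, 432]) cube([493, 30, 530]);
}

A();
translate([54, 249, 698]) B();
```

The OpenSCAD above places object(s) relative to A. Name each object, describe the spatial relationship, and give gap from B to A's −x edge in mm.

The chair's min-x is at 54; the table's min-x is 0; gap = 54 mm.

A is a table. B is a chair. The chair is on top of the table. The gap from the chair to the table's −x edge is 54 mm.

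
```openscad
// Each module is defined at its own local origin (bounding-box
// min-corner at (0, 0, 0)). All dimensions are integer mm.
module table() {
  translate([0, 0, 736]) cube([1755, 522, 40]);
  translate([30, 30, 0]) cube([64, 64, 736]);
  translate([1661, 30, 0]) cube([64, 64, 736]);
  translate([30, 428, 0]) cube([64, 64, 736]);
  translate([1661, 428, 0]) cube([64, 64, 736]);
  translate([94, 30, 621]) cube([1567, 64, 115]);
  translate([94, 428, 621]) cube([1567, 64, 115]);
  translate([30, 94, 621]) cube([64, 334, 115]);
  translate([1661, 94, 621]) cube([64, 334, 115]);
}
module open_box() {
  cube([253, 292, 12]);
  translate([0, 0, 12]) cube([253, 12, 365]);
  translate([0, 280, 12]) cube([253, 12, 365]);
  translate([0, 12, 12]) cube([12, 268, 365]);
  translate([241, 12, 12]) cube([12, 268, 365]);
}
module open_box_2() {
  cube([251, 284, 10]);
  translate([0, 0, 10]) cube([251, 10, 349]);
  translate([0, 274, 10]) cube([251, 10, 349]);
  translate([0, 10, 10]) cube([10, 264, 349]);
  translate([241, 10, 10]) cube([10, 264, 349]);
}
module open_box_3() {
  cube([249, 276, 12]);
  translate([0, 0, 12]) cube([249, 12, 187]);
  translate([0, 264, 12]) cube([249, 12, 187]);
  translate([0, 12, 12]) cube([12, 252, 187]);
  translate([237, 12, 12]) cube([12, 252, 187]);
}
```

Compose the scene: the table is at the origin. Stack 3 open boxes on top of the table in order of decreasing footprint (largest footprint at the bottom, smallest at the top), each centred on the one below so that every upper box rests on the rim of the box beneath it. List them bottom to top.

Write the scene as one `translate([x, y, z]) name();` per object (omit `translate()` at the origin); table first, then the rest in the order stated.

table();
translate([751, 115, 776]) open_box();
translate([752, 119, 1153]) open_box_2();
translate([753, 123, 1512]) open_box_3();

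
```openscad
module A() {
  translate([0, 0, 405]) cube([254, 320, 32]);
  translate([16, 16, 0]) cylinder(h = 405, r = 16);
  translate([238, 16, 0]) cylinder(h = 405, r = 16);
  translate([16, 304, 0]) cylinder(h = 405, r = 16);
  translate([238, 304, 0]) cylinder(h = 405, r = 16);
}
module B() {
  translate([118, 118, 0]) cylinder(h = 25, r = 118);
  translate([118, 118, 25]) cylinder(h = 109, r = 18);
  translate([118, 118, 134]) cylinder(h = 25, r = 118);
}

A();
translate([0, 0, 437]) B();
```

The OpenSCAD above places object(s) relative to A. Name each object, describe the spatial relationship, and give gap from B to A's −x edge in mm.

The spool's min-x is at 0; the stool's min-x is 0; gap = 0 mm.

A is a stool. B is a spool. The spool is on top of the stool. The gap from the spool to the stool's −x edge is 0 mm.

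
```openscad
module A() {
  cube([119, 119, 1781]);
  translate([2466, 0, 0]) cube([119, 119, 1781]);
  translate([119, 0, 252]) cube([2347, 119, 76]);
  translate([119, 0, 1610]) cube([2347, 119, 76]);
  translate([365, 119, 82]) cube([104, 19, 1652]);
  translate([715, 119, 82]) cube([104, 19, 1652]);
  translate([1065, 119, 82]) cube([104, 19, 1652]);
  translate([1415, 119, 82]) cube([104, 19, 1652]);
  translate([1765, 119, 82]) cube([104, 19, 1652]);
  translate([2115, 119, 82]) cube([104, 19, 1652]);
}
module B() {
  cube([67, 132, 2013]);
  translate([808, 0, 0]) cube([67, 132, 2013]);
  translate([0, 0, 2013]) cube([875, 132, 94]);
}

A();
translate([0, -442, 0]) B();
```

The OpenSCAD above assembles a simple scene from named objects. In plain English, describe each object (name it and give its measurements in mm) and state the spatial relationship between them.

A is a fence section. Two 119×119 mm posts, 1781 mm tall, stand on the floor with a clear span of 2347 mm between their inner faces. Two horizontal rails of 119×76 mm section span the gap between the posts with their undersides at z = 252 mm and z = 1610 mm, flush with the posts' −y face. 6 pickets, each 104 mm wide, 19 mm thick and 1652 mm tall, are fixed to the +y face of the rails with their bottoms at z = 82 mm, evenly spaced across the span with equal gaps (rounded down to the nearest mm) at the −x end and between each pair — any rounding remainder accumulates at the +x end.

B is a rectangular door frame: two vertical jambs of 67×132 mm section, 2013 mm tall, with a clear opening 741 mm wide between their inner faces. A header 94 mm tall and 132 mm deep lies on top of the jambs and spans the full outside width.

The door frame is on the floor beside the fence section on its −y side.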